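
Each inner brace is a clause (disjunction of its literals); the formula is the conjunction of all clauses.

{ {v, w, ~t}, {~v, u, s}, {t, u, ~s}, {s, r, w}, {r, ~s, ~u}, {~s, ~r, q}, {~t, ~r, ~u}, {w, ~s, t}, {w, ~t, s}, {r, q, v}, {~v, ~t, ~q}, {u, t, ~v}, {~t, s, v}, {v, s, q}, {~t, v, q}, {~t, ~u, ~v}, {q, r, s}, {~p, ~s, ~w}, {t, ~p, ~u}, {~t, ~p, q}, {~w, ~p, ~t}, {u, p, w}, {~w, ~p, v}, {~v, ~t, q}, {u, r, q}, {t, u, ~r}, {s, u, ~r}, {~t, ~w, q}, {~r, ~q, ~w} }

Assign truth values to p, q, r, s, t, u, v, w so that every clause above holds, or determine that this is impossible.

p=0,  q=0,  r=1,  s=0,  t=0,  u=1,  v=1,  w=0

Suppose v = 1.
Suppose u = 1.
The clause (~t) is unit, so t = 0.
The clause (~p) is unit, so p = 0.
Suppose r = 1.
Suppose s = 0.
Suppose q = 0.
All clauses hold; w can take either value.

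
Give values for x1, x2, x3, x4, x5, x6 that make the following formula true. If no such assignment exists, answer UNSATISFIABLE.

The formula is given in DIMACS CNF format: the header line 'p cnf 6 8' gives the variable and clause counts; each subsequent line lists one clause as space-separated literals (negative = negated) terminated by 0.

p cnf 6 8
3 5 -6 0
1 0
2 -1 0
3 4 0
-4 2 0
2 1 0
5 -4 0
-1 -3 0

x1=True,  x2=True,  x3=False,  x4=True,  x5=True,  x6=True

(x1) alone gives x1 = True.
(x2) alone gives x2 = True.
(¬x3) alone gives x3 = False.
(x4) alone gives x4 = True.
(x5) alone gives x5 = True.
All clauses hold; x6 can take either value.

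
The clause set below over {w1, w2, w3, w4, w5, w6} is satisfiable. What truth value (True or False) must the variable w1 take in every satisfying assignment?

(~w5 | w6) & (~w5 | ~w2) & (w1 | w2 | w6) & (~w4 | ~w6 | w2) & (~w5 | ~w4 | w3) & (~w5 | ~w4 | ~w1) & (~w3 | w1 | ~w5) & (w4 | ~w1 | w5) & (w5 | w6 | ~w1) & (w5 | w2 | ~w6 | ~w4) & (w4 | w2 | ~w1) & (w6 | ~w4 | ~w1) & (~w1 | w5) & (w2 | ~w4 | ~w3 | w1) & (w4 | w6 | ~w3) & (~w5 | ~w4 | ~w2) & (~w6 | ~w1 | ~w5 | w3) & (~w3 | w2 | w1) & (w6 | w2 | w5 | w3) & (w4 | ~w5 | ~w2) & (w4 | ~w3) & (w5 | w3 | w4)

Suppose w1 = 1.
The clause (w5) is unit, so w5 = 1.
The clause (w6) is unit, so w6 = 1.
The clause (~w2) is unit, so w2 = 0.
The clause (~w4) is unit, so w4 = 0.
That conflicts with the unit clause (w4).
So every satisfying assignment has w1 = False.

False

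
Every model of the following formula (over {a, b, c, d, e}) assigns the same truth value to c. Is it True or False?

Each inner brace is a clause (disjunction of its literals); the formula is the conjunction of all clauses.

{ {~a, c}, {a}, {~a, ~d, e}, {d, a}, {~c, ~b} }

True

Suppose c = 0.
Unit clause (~a) forces a = 0.
Now (a) is unsatisfied and unit — conflict.
So every satisfying assignment has c = True.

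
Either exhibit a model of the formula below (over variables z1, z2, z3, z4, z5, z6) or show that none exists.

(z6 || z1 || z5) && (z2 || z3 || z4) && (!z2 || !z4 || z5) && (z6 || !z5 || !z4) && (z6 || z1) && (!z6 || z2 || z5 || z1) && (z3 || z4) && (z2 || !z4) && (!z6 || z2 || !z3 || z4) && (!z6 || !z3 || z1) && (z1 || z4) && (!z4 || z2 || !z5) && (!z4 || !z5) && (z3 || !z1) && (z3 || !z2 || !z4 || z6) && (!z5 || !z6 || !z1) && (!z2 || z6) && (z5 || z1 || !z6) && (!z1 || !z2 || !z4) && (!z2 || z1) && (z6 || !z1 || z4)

Suppose z6 = true.
Suppose z3 = true.
(z1) alone gives z1 = true.
(!z5) alone gives z5 = false.
Suppose z2 = true.
(!z4) alone gives z4 = false.
All clauses are satisfied.

z1: true,  z2: true,  z3: true,  z4: false,  z5: false,  z6: true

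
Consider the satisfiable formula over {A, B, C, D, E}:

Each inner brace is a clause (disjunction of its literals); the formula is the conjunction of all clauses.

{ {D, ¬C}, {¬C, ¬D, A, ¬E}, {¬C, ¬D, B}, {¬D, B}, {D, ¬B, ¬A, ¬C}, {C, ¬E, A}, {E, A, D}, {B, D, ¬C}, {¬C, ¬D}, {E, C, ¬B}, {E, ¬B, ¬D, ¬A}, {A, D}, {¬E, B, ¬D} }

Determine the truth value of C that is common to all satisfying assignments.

Suppose C = True.
(D) alone gives D = True.
But (¬D) is also a unit clause — contradiction.
So every satisfying assignment has C = False.

False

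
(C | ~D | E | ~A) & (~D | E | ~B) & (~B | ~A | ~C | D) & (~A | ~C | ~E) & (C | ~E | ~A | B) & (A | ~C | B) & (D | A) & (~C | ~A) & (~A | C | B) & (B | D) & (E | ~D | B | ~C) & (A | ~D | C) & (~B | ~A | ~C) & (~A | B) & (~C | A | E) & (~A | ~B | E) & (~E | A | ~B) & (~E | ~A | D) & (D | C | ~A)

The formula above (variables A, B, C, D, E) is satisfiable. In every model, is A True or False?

Suppose A = 0.
Unit clause (D) forces D = 1.
Unit clause (C) forces C = 1.
Unit clause (B) forces B = 1.
Unit clause (E) forces E = 1.
That conflicts with the unit clause (~E).
So every satisfying assignment has A = True.

True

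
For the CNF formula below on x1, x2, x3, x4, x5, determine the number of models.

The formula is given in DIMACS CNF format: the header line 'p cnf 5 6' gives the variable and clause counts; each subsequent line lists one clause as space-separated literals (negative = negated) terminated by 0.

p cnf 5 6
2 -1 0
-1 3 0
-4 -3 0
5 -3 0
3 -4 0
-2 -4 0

7

There are 2^5 = 32 truth assignments over (x1, x2, x3, x4, x5).
Split on x5. With x5 = True, the clauses containing x5 are satisfied and ¬x5 drops from the rest; 5 of the 2^4 = 16 assignments to the other variables satisfy what remains.
With x5 = False, by the same count on the reduced clause set, 2 assignments work.
Total: 5 + 2 = 7.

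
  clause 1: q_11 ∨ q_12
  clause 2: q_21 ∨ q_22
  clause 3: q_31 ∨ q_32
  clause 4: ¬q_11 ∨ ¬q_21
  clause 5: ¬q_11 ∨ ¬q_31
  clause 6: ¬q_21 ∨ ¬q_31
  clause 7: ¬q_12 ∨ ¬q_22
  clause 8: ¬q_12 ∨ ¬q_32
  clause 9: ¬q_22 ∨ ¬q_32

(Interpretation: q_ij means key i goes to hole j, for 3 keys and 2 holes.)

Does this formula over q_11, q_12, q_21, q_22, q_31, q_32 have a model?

Suppose q_11 = True.
From the singleton clause (¬q_21), q_21 = False.
From the singleton clause (q_22), q_22 = True.
From the singleton clause (¬q_31), q_31 = False.
From the singleton clause (q_32), q_32 = True.
Now (¬q_32) is unsatisfied and unit — conflict.
Undo q_11 and try q_11 = False.
From the singleton clause (q_12), q_12 = True.
From the singleton clause (¬q_22), q_22 = False.
From the singleton clause (q_21), q_21 = True.
From the singleton clause (¬q_31), q_31 = False.
From the singleton clause (q_32), q_32 = True.
Now (¬q_32) is unsatisfied and unit — conflict.
Both values of q_11 lead to a conflict.
No assignment satisfies every clause.

No, unsatisfiable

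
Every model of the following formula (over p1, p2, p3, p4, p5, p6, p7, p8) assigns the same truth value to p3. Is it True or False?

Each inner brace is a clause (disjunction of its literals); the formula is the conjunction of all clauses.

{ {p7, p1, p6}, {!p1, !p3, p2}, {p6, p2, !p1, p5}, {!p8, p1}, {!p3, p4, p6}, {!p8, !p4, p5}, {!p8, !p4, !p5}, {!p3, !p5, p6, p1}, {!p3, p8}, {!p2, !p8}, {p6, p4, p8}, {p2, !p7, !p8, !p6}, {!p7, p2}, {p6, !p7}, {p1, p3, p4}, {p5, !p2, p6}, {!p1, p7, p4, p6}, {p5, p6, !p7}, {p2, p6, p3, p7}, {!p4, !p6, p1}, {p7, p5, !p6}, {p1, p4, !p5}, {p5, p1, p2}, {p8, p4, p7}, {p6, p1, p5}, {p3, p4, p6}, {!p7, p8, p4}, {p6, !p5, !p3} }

Suppose p3 = true.
(p8) alone gives p8 = true.
(p1) alone gives p1 = true.
(p2) alone gives p2 = true.
That conflicts with the unit clause (!p2).
So every satisfying assignment has p3 = False.

False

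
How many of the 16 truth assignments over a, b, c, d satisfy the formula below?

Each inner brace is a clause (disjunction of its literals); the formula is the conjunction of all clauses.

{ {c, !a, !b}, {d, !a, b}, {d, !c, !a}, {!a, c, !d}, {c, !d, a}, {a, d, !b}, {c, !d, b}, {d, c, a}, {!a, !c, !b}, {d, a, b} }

3

There are 2^4 = 16 truth assignments over (a, b, c, d).
Check each against the 10 clauses (columns in the order a, b, c, d):
  F F F F  ✗ fails (d || c || a)
  F F F T  ✗ fails (c || !d || a)
  F F T F  ✗ fails (d || a || b)
  F F T T  ✓ satisfies all
  F T F F  ✗ fails (a || d || !b)
  F T F T  ✗ fails (c || !d || a)
  F T T F  ✗ fails (a || d || !b)
  F T T T  ✓ satisfies all
  T F F F  ✗ fails (d || !a || b)
  T F F T  ✗ fails (!a || c || !d)
  T F T F  ✗ fails (d || !a || b)
  T F T T  ✓ satisfies all
  T T F F  ✗ fails (c || !a || !b)
  T T F T  ✗ fails (c || !a || !b)
  T T T F  ✗ fails (d || !c || !a)
  T T T T  ✗ fails (!a || !c || !b)
3 of the 16 rows are models.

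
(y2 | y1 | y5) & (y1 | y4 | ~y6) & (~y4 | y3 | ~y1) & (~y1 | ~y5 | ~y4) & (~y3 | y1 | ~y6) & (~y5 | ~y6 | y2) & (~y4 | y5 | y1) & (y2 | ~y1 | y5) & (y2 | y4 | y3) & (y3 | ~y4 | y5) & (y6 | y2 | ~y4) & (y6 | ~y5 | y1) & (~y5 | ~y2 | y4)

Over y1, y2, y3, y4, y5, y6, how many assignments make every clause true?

There are 2^6 = 64 truth assignments over (y1, y2, y3, y4, y5, y6).
Split on y3. With y3 = 1, the clauses containing y3 are satisfied and ~y3 drops from the rest; 6 of the 2^5 = 32 assignments to the other variables satisfy what remains.
With y3 = 0, by the same count on the reduced clause set, 4 assignments work.
Total: 6 + 4 = 10.

10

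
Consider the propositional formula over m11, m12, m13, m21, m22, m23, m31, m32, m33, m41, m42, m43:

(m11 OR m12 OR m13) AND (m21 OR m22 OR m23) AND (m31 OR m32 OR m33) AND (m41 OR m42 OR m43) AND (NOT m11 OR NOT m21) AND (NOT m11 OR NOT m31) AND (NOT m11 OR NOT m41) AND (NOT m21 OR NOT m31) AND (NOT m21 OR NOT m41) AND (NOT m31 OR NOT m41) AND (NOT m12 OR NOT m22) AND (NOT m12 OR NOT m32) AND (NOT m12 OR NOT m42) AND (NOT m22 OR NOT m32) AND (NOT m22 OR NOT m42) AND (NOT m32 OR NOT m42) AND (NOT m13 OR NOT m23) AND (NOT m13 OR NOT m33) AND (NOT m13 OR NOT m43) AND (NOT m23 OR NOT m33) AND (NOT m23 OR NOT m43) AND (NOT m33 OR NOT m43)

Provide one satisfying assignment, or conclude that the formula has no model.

Suppose m11 = false.
Suppose m12 = true.
The clause (NOT m22) is unit, so m22 = false.
The clause (NOT m32) is unit, so m32 = false.
The clause (NOT m42) is unit, so m42 = false.
Suppose m21 = true.
The clause (NOT m31) is unit, so m31 = false.
The clause (m33) is unit, so m33 = true.
The clause (NOT m41) is unit, so m41 = false.
The clause (m43) is unit, so m43 = true.
That conflicts with the unit clause (NOT m43).
Backtrack on m21: now try m21 = false.
The clause (m23) is unit, so m23 = true.
The clause (NOT m13) is unit, so m13 = false.
The clause (NOT m33) is unit, so m33 = false.
The clause (m31) is unit, so m31 = true.
The clause (NOT m41) is unit, so m41 = false.
The clause (m43) is unit, so m43 = true.
That conflicts with the unit clause (NOT m43).
Neither m21 = true nor m21 = false works.
Backtrack on m12: now try m12 = false.
The clause (m13) is unit, so m13 = true.
The clause (NOT m23) is unit, so m23 = false.
The clause (NOT m33) is unit, so m33 = false.
The clause (NOT m43) is unit, so m43 = false.
Suppose m21 = true.
The clause (NOT m31) is unit, so m31 = false.
The clause (m32) is unit, so m32 = true.
The clause (NOT m41) is unit, so m41 = false.
The clause (m42) is unit, so m42 = true.
That conflicts with the unit clause (NOT m42).
Backtrack on m21: now try m21 = false.
The clause (m22) is unit, so m22 = true.
The clause (NOT m32) is unit, so m32 = false.
The clause (m31) is unit, so m31 = true.
The clause (NOT m41) is unit, so m41 = false.
The clause (m42) is unit, so m42 = true.
That conflicts with the unit clause (NOT m42).
Neither m21 = true nor m21 = false works.
Neither m12 = true nor m12 = false works.
Backtrack on m11: now try m11 = true.
The clause (NOT m21) is unit, so m21 = false.
The clause (NOT m31) is unit, so m31 = false.
The clause (NOT m41) is unit, so m41 = false.
Suppose m22 = true.
The clause (NOT m12) is unit, so m12 = false.
The clause (NOT m32) is unit, so m32 = false.
The clause (m33) is unit, so m33 = true.
The clause (NOT m42) is unit, so m42 = false.
The clause (m43) is unit, so m43 = true.
That conflicts with the unit clause (NOT m43).
Backtrack on m22: now try m22 = false.
The clause (m23) is unit, so m23 = true.
The clause (NOT m13) is unit, so m13 = false.
The clause (NOT m33) is unit, so m33 = false.
The clause (m32) is unit, so m32 = true.
The clause (NOT m12) is unit, so m12 = false.
The clause (NOT m42) is unit, so m42 = false.
The clause (m43) is unit, so m43 = true.
That conflicts with the unit clause (NOT m43).
Neither m22 = true nor m22 = false works.
Neither m11 = true nor m11 = false works.

UNSATISFIABLE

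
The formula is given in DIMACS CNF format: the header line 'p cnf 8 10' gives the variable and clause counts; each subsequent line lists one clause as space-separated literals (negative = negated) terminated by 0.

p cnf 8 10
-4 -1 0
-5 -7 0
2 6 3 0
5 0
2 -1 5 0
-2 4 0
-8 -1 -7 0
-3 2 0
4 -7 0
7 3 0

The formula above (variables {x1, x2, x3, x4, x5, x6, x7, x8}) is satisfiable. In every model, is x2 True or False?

True

Suppose x2 = False.
From the singleton clause (x5), x5 = True.
From the singleton clause (¬x7), x7 = False.
From the singleton clause (¬x3), x3 = False.
But (x3) is also a unit clause — contradiction.
So every satisfying assignment has x2 = True.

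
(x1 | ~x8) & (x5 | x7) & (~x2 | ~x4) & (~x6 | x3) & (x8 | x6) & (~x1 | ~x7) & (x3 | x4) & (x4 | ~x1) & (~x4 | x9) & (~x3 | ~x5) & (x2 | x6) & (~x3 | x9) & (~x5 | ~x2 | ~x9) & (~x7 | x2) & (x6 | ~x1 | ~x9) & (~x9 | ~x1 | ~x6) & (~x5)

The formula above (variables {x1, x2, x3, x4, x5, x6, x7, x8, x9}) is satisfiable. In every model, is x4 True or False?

Suppose x4 = 1.
From the singleton clause (~x2), x2 = 0.
From the singleton clause (x9), x9 = 1.
From the singleton clause (x6), x6 = 1.
From the singleton clause (x3), x3 = 1.
From the singleton clause (~x5), x5 = 0.
From the singleton clause (x7), x7 = 1.
That conflicts with the unit clause (~x7).
So every satisfying assignment has x4 = False.

False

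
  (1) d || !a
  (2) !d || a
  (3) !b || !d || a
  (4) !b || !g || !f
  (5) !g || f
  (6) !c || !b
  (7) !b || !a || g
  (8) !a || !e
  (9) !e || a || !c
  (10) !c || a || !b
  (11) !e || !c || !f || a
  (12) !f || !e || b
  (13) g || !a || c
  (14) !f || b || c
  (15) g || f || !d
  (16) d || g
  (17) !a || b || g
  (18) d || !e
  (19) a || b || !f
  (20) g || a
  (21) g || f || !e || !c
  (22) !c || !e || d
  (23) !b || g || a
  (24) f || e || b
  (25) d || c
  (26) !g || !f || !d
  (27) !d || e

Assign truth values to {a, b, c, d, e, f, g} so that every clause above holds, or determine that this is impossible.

UNSATISFIABLE

Suppose d = true.
Unit clause (a) forces a = true.
Unit clause (!e) forces e = false.
That conflicts with the unit clause (e).
That branch fails; take d = false instead.
Unit clause (!a) forces a = false.
Unit clause (g) forces g = true.
Unit clause (f) forces f = true.
Unit clause (!b) forces b = false.
That conflicts with the unit clause (b).
Either choice for d ends in contradiction.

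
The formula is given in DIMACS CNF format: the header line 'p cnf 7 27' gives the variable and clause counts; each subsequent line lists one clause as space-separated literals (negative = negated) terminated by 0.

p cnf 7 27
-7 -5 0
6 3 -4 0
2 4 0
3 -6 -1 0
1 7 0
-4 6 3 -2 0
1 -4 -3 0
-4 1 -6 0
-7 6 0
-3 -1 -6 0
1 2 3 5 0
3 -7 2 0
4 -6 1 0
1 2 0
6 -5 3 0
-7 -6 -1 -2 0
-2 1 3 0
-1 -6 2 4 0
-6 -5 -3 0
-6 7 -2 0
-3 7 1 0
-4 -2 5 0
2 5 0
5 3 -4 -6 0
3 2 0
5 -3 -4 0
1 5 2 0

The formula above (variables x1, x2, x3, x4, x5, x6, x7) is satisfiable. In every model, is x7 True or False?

False

Suppose x7 = True.
From the singleton clause (¬x5), x5 = False.
From the singleton clause (x6), x6 = True.
From the singleton clause (x2), x2 = True.
From the singleton clause (¬x1), x1 = False.
From the singleton clause (¬x4), x4 = False.
But (x4) is also a unit clause — contradiction.
So every satisfying assignment has x7 = False.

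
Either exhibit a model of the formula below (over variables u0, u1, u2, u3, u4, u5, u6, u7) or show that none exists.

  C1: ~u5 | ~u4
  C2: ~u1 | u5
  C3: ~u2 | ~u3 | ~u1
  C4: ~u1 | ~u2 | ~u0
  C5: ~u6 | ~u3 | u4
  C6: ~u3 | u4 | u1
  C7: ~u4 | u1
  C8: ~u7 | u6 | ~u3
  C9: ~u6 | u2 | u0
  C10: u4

UNSATISFIABLE

The clause (u4) is unit, so u4 = 1.
The clause (~u5) is unit, so u5 = 0.
The clause (~u1) is unit, so u1 = 0.
That conflicts with the unit clause (u1).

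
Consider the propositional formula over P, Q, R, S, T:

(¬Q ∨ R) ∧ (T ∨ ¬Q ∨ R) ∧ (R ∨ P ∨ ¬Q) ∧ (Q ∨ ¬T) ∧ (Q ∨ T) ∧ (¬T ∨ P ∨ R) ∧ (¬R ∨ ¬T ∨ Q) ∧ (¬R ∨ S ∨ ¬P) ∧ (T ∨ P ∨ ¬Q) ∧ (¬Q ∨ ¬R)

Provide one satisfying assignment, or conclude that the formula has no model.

Try Q = False.
(¬T) alone gives T = False.
But (T) is also a unit clause — contradiction.
That branch fails; take Q = True instead.
(R) alone gives R = True.
But (¬R) is also a unit clause — contradiction.
Both values of Q lead to a conflict.

UNSATISFIABLE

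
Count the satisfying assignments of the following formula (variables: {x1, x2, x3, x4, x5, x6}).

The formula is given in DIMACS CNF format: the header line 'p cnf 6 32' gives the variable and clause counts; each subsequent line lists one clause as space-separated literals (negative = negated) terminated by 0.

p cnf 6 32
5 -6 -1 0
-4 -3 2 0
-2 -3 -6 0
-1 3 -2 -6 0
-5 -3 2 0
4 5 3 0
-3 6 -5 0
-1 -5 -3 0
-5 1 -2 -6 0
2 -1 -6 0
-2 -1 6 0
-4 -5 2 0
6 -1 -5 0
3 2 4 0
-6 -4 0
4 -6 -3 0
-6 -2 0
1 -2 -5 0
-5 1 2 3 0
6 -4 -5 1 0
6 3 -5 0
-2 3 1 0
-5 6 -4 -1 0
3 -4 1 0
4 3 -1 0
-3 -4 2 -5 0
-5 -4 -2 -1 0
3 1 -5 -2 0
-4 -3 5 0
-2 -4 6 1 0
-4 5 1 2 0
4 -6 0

There are 2^6 = 64 truth assignments over (x1, x2, x3, x4, x5, x6).
Split on x2. With x2 = True, the clauses containing x2 are satisfied and ¬x2 drops from the rest; 1 of the 2^5 = 32 assignments to the other variables satisfy what remains.
With x2 = False, by the same count on the reduced clause set, 3 assignments work.
(One model: x1=F, x2=F, x3=T, x4=F, x5=F, x6=F.)
Total: 1 + 3 = 4.

4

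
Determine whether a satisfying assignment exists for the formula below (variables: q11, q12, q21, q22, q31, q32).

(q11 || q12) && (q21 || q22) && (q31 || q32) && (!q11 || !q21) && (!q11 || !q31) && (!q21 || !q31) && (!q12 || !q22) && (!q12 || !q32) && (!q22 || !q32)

Unsatisfiable

Branch on q11: set q11 = true.
Unit clause (!q21) forces q21 = false.
Unit clause (q22) forces q22 = true.
Unit clause (!q31) forces q31 = false.
Unit clause (q32) forces q32 = true.
That conflicts with the unit clause (!q32).
Undo q11 and try q11 = false.
Unit clause (q12) forces q12 = true.
Unit clause (!q22) forces q22 = false.
Unit clause (q21) forces q21 = true.
Unit clause (!q31) forces q31 = false.
Unit clause (q32) forces q32 = true.
That conflicts with the unit clause (!q32).
Both values of q11 lead to a conflict.
No assignment satisfies every clause.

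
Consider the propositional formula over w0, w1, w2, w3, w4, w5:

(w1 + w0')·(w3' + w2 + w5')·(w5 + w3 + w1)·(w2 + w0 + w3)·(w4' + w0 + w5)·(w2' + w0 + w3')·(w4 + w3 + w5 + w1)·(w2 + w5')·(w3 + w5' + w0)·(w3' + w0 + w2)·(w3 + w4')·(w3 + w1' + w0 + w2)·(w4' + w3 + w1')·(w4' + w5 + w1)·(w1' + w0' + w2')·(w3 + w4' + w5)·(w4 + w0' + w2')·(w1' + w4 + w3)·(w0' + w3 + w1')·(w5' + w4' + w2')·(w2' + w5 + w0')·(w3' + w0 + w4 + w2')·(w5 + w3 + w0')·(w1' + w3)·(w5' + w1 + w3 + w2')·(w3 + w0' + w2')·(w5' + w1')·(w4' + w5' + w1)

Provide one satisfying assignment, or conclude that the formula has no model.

Suppose w1 = 1.
Unit clause (w3) forces w3 = 1.
Unit clause (w5') forces w5 = 0.
Suppose w4 = 1.
Unit clause (w0) forces w0 = 1.
Unit clause (w2') forces w2 = 0.
Every clause now holds.

w0: 1; w1: 1; w2: 0; w3: 1; w4: 1; w5: 0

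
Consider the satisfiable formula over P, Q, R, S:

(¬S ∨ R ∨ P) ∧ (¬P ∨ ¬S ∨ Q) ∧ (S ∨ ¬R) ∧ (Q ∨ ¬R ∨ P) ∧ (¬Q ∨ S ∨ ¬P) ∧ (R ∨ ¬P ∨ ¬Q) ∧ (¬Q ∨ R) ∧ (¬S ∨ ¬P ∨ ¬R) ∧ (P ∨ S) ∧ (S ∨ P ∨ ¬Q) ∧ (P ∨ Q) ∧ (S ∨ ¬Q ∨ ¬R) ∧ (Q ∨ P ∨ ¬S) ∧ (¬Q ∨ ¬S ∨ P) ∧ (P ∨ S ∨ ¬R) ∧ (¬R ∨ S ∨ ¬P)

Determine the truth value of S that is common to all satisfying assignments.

Suppose S = True.
Try R = True.
The clause (¬P) is unit, so P = False.
The clause (Q) is unit, so Q = True.
That conflicts with the unit clause (¬Q).
Undo R and try R = False.
The clause (P) is unit, so P = True.
The clause (Q) is unit, so Q = True.
That conflicts with the unit clause (¬Q).
Either choice for R ends in contradiction.
So every satisfying assignment has S = False.

False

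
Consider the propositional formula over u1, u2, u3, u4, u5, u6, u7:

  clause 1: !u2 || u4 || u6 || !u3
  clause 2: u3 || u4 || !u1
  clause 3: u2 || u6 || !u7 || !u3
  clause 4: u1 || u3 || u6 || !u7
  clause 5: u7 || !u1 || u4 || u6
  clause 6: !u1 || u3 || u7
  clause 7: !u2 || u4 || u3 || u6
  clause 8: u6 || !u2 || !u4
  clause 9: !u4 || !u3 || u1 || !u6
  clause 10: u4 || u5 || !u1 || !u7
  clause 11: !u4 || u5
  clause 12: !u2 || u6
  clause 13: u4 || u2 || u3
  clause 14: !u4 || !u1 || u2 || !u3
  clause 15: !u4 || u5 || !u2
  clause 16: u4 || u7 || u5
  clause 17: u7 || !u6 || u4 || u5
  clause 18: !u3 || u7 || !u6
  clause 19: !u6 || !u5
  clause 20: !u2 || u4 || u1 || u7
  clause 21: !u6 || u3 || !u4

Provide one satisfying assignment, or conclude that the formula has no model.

u1: false,  u2: true,  u3: true,  u4: false,  u5: false,  u6: true,  u7: true

Try u4 = false.
Try u3 = true.
Try u2 = true.
From the singleton clause (u6), u6 = true.
From the singleton clause (u7), u7 = true.
From the singleton clause (!u5), u5 = false.
From the singleton clause (!u1), u1 = false.
Every clause now holds.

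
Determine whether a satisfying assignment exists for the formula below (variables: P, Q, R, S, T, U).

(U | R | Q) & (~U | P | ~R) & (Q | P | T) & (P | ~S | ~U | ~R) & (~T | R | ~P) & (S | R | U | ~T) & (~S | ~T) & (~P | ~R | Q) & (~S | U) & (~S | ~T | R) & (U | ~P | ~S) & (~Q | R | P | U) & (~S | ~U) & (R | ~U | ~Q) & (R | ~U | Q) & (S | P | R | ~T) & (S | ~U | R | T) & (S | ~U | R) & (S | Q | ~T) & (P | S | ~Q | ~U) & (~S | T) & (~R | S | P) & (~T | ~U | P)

Case S = 0:
Case U = 0:
Case R = 1:
Unit clause (P) forces P = 1.
Unit clause (Q) forces Q = 1.
All clauses hold; T can take either value.
A satisfying assignment: P ↦ 1, Q ↦ 1, R ↦ 1, S ↦ 0, T ↦ 0, U ↦ 0.

Yes, satisfiable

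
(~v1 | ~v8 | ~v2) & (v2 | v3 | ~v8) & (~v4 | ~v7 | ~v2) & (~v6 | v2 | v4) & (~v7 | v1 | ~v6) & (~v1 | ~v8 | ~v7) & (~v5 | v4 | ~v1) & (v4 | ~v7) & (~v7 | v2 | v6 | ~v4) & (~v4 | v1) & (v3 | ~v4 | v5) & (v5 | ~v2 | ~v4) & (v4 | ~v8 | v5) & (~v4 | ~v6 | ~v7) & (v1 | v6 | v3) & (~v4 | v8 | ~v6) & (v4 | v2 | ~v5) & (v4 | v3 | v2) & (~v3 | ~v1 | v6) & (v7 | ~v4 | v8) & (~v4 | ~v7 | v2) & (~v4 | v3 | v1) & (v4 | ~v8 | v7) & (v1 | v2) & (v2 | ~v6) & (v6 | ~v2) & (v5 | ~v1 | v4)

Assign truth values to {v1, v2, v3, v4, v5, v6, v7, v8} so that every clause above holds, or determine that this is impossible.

v1 ↦ 0; v2 ↦ 1; v3 ↦ 1; v4 ↦ 0; v5 ↦ 1; v6 ↦ 1; v7 ↦ 0; v8 ↦ 0

Case v4 = 0:
The clause (~v7) is unit, so v7 = 0.
The clause (~v8) is unit, so v8 = 0.
Case v6 = 1:
The clause (v2) is unit, so v2 = 1.
Case v5 = 1:
The clause (~v1) is unit, so v1 = 0.
No clause remains; v3 is free.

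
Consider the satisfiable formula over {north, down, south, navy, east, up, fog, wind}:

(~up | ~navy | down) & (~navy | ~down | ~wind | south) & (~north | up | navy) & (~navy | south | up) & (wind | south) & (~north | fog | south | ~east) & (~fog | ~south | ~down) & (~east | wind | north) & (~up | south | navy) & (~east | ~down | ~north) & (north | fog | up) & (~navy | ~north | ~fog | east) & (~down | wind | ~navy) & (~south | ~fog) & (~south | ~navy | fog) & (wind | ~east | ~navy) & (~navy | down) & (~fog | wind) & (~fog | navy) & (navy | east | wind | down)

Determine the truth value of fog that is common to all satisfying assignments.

Suppose fog = 1.
Unit clause (~south) forces south = 0.
Unit clause (wind) forces wind = 1.
Unit clause (navy) forces navy = 1.
Unit clause (~down) forces down = 0.
But (down) is also a unit clause — contradiction.
So every satisfying assignment has fog = False.

False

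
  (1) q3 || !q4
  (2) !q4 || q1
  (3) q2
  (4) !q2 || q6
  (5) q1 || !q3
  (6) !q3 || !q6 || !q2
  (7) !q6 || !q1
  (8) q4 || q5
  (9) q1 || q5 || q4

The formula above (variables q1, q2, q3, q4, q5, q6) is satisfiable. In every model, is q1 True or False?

Suppose q1 = true.
Unit clause (q2) forces q2 = true.
Unit clause (q6) forces q6 = true.
But (!q6) is also a unit clause — contradiction.
So every satisfying assignment has q1 = False.

False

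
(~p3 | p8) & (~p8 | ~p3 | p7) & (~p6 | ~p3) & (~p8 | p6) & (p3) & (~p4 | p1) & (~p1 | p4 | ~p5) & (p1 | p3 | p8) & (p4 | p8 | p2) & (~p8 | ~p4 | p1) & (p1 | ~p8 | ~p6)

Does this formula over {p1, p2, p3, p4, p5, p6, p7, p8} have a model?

No

From the singleton clause (p3), p3 = 1.
From the singleton clause (p8), p8 = 1.
From the singleton clause (p7), p7 = 1.
From the singleton clause (~p6), p6 = 0.
That conflicts with the unit clause (p6).
No assignment satisfies every clause.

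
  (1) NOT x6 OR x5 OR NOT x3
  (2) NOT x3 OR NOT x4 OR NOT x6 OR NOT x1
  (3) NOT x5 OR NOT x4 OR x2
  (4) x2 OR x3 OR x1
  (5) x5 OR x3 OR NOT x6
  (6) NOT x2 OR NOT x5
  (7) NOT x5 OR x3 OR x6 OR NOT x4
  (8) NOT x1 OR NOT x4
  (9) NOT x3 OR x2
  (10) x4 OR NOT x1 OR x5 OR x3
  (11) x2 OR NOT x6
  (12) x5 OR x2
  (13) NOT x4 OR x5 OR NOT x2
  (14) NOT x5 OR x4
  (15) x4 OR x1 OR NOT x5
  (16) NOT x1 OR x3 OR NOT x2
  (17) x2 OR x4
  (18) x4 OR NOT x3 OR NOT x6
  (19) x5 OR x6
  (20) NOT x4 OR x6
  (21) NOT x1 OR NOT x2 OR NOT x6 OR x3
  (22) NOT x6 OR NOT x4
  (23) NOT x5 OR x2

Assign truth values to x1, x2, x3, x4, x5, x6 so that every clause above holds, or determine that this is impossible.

Case x2 = false:
From the singleton clause (NOT x3), x3 = false.
From the singleton clause (x1), x1 = true.
From the singleton clause (NOT x4), x4 = false.
Now (x4) is unsatisfied and unit — conflict.
Undo x2 and try x2 = true.
From the singleton clause (NOT x5), x5 = false.
From the singleton clause (NOT x4), x4 = false.
From the singleton clause (x6), x6 = true.
From the singleton clause (NOT x3), x3 = false.
Now (x3) is unsatisfied and unit — conflict.
Neither x2 = true nor x2 = false works.

UNSATISFIABLE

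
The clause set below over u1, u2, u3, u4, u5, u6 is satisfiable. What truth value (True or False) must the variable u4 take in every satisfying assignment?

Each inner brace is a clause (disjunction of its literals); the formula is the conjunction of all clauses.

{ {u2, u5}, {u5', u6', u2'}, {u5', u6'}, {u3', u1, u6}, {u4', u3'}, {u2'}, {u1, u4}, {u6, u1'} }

True

Suppose u4 = 0.
From the singleton clause (u2'), u2 = 0.
From the singleton clause (u5), u5 = 1.
From the singleton clause (u6'), u6 = 0.
From the singleton clause (u1), u1 = 1.
Now (u1') is unsatisfied and unit — conflict.
So every satisfying assignment has u4 = True.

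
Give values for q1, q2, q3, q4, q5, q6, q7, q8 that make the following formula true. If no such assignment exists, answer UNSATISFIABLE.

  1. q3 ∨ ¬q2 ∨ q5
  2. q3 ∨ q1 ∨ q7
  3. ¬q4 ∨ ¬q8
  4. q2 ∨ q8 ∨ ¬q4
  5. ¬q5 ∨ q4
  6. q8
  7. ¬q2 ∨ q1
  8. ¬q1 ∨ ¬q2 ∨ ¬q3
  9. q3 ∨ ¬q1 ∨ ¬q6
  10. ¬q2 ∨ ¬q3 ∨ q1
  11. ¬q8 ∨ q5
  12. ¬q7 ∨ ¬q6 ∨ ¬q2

UNSATISFIABLE

The clause (q8) is unit, so q8 = True.
The clause (¬q4) is unit, so q4 = False.
The clause (¬q5) is unit, so q5 = False.
That conflicts with the unit clause (q5).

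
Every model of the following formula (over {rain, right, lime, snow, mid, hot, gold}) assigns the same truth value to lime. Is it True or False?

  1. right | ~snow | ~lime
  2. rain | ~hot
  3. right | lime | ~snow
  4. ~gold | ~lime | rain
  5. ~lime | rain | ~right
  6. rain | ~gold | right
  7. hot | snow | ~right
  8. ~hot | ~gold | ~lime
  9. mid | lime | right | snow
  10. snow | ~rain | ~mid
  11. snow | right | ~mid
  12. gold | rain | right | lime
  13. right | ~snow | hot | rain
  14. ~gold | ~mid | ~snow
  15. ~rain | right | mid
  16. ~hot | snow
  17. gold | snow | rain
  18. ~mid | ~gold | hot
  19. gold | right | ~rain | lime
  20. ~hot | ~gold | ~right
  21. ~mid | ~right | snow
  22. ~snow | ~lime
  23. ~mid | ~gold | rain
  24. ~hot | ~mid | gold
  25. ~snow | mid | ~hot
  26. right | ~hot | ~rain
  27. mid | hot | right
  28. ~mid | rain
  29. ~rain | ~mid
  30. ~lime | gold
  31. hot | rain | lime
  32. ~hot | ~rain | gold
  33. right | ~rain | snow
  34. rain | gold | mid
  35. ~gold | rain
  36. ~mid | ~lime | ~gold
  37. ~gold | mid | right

Suppose lime = 1.
Unit clause (~snow) forces snow = 0.
Unit clause (~hot) forces hot = 0.
Unit clause (~right) forces right = 0.
Unit clause (~mid) forces mid = 0.
That conflicts with the unit clause (mid).
So every satisfying assignment has lime = False.

False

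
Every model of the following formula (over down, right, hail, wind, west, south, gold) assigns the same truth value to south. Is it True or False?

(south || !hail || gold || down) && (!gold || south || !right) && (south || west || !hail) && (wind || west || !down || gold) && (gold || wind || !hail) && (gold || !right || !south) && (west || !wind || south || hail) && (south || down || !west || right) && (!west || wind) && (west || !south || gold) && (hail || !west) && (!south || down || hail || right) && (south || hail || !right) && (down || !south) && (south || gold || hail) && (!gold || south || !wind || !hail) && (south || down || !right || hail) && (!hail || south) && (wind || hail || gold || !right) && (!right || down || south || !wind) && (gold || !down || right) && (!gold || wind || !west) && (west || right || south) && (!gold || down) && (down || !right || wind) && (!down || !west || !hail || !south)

True

Suppose south = false.
Unit clause (!hail) forces hail = false.
Unit clause (!west) forces west = false.
Unit clause (!wind) forces wind = false.
Unit clause (!right) forces right = false.
That conflicts with the unit clause (right).
So every satisfying assignment has south = True.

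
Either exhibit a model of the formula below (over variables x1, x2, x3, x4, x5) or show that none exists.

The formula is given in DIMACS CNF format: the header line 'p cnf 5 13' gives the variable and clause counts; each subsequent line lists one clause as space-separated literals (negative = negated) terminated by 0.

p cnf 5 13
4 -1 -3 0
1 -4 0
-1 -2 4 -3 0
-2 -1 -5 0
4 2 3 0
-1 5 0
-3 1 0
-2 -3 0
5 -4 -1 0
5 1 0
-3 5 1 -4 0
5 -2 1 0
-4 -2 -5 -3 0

Branch on x1: set x1 = True.
(x5) alone gives x5 = True.
(¬x2) alone gives x2 = False.
Branch on x4: set x4 = True.
No clause remains; x3 is free.

x1 ↦ True; x2 ↦ False; x3 ↦ True; x4 ↦ True; x5 ↦ True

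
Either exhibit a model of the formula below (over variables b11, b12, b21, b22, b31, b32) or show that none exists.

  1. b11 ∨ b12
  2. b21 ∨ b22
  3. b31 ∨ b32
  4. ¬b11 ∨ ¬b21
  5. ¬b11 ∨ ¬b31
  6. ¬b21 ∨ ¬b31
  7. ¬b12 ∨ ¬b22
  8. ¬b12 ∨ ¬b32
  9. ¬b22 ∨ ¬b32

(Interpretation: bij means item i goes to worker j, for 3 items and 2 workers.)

Suppose b11 = True.
(¬b21) alone gives b21 = False.
(b22) alone gives b22 = True.
(¬b31) alone gives b31 = False.
(b32) alone gives b32 = True.
That conflicts with the unit clause (¬b32).
That branch fails; take b11 = False instead.
(b12) alone gives b12 = True.
(¬b22) alone gives b22 = False.
(b21) alone gives b21 = True.
(¬b31) alone gives b31 = False.
(b32) alone gives b32 = True.
That conflicts with the unit clause (¬b32).
Both values of b11 lead to a conflict.

UNSATISFIABLE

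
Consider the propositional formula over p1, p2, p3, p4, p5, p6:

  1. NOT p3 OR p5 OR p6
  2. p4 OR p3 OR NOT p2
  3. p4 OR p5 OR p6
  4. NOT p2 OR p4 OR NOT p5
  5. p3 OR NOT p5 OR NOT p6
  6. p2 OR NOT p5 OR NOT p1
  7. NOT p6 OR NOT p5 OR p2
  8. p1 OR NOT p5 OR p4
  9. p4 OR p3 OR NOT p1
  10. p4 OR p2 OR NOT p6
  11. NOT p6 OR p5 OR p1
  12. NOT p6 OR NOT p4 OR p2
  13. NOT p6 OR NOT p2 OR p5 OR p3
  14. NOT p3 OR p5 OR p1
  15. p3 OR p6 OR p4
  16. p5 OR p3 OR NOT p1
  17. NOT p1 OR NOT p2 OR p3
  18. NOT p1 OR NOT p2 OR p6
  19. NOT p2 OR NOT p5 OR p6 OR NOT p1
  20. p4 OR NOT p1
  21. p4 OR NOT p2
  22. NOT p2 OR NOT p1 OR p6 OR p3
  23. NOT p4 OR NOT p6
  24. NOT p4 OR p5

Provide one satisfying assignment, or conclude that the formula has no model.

Branch on p4: set p4 = true.
(NOT p6) alone gives p6 = false.
(p5) alone gives p5 = true.
Branch on p2: set p2 = false.
(NOT p1) alone gives p1 = false.
All clauses hold; p3 can take either value.

p1 ↦ false,  p2 ↦ false,  p3 ↦ false,  p4 ↦ true,  p5 ↦ true,  p6 ↦ false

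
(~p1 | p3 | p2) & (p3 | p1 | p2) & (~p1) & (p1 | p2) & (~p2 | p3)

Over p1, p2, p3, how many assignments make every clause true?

There are 2^3 = 8 truth assignments over (p1, p2, p3).
Check each against the 5 clauses (columns in the order p1, p2, p3):
  F F F  ✗ fails (p3 | p1 | p2)
  F F T  ✗ fails (p1 | p2)
  F T F  ✗ fails (~p2 | p3)
  F T T  ✓ satisfies all
  T F F  ✗ fails (~p1 | p3 | p2)
  T F T  ✗ fails (~p1)
  T T F  ✗ fails (~p1)
  T T T  ✗ fails (~p1)
1 of the 8 rows is a model.

1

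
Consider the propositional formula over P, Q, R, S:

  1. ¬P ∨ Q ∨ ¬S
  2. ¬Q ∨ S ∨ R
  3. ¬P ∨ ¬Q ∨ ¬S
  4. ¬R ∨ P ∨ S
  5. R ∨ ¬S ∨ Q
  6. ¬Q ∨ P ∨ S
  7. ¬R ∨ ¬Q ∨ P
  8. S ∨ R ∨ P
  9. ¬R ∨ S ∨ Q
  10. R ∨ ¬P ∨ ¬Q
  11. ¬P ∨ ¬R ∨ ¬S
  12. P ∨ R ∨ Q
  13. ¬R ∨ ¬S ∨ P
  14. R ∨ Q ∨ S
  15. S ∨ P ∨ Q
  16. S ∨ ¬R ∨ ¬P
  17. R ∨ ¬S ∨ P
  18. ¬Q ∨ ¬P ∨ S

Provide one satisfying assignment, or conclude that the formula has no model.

Branch on P: set P = False.
Branch on R: set R = False.
The clause (S) is unit, so S = True.
That conflicts with the unit clause (¬S).
That branch fails; take R = True instead.
The clause (S) is unit, so S = True.
That conflicts with the unit clause (¬S).
Both values of R lead to a conflict.
That branch fails; take P = True instead.
Branch on Q: set Q = True.
The clause (¬S) is unit, so S = False.
That conflicts with the unit clause (S).
That branch fails; take Q = False instead.
The clause (¬S) is unit, so S = False.
The clause (¬R) is unit, so R = False.
That conflicts with the unit clause (R).
Both values of Q lead to a conflict.
Both values of P lead to a conflict.

UNSATISFIABLE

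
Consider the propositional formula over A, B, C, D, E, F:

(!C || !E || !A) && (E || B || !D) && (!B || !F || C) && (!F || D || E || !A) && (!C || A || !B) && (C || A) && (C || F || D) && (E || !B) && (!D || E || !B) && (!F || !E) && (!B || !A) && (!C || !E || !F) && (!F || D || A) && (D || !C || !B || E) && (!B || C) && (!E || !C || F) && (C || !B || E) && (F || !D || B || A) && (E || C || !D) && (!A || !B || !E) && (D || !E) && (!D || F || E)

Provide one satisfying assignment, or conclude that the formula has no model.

A: true,  B: false,  C: false,  D: true,  E: true,  F: false

Case C = false:
The clause (A) is unit, so A = true.
The clause (!B) is unit, so B = false.
Case E = true:
The clause (!F) is unit, so F = false.
The clause (D) is unit, so D = true.
All clauses are satisfied.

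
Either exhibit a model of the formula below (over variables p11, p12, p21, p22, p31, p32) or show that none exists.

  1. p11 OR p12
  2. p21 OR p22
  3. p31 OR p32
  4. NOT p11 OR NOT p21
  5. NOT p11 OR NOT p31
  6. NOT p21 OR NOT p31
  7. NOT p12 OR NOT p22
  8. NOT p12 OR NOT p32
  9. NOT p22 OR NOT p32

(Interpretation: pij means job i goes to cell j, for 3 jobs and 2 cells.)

UNSATISFIABLE

Suppose p11 = true.
From the singleton clause (NOT p21), p21 = false.
From the singleton clause (p22), p22 = true.
From the singleton clause (NOT p31), p31 = false.
From the singleton clause (p32), p32 = true.
That conflicts with the unit clause (NOT p32).
That branch fails; take p11 = false instead.
From the singleton clause (p12), p12 = true.
From the singleton clause (NOT p22), p22 = false.
From the singleton clause (p21), p21 = true.
From the singleton clause (NOT p31), p31 = false.
From the singleton clause (p32), p32 = true.
That conflicts with the unit clause (NOT p32).
Neither p11 = true nor p11 = false works.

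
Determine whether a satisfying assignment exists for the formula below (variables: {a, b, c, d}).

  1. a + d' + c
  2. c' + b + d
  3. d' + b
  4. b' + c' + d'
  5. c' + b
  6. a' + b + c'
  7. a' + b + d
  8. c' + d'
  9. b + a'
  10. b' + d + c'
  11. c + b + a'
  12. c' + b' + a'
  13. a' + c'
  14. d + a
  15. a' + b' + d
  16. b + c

Try d = 1.
Unit clause (b) forces b = 1.
Unit clause (c') forces c = 0.
Unit clause (a) forces a = 1.
Every clause now holds.
A satisfying assignment: a ↦ 1,  b ↦ 1,  c ↦ 0,  d ↦ 1.

Yes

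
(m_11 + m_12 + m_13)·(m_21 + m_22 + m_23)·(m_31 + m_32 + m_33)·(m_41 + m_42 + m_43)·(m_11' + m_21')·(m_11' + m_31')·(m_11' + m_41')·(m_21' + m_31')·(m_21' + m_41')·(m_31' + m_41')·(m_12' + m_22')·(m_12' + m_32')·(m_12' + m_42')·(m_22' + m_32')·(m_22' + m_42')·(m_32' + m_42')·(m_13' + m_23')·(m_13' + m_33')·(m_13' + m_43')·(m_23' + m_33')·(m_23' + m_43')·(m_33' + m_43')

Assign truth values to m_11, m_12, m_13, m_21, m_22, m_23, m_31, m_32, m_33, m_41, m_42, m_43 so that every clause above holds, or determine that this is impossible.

UNSATISFIABLE

Branch on m_11: set m_11 = 0.
Branch on m_12: set m_12 = 1.
From the singleton clause (m_22'), m_22 = 0.
From the singleton clause (m_32'), m_32 = 0.
From the singleton clause (m_42'), m_42 = 0.
Branch on m_21: set m_21 = 1.
From the singleton clause (m_31'), m_31 = 0.
From the singleton clause (m_33), m_33 = 1.
From the singleton clause (m_41'), m_41 = 0.
From the singleton clause (m_43), m_43 = 1.
Now (m_43') is unsatisfied and unit — conflict.
So m_21 must be the other value — set m_21 = 0.
From the singleton clause (m_23), m_23 = 1.
From the singleton clause (m_13'), m_13 = 0.
From the singleton clause (m_33'), m_33 = 0.
From the singleton clause (m_31), m_31 = 1.
From the singleton clause (m_41'), m_41 = 0.
From the singleton clause (m_43), m_43 = 1.
Now (m_43') is unsatisfied and unit — conflict.
Both values of m_21 lead to a conflict.
So m_12 must be the other value — set m_12 = 0.
From the singleton clause (m_13), m_13 = 1.
From the singleton clause (m_23'), m_23 = 0.
From the singleton clause (m_33'), m_33 = 0.
From the singleton clause (m_43'), m_43 = 0.
Branch on m_21: set m_21 = 1.
From the singleton clause (m_31'), m_31 = 0.
From the singleton clause (m_32), m_32 = 1.
From the singleton clause (m_41'), m_41 = 0.
From the singleton clause (m_42), m_42 = 1.
Now (m_42') is unsatisfied and unit — conflict.
So m_21 must be the other value — set m_21 = 0.
From the singleton clause (m_22), m_22 = 1.
From the singleton clause (m_32'), m_32 = 0.
From the singleton clause (m_31), m_31 = 1.
From the singleton clause (m_41'), m_41 = 0.
From the singleton clause (m_42), m_42 = 1.
Now (m_42') is unsatisfied and unit — conflict.
Both values of m_21 lead to a conflict.
Both values of m_12 lead to a conflict.
So m_11 must be the other value — set m_11 = 1.
From the singleton clause (m_21'), m_21 = 0.
From the singleton clause (m_31'), m_31 = 0.
From the singleton clause (m_41'), m_41 = 0.
Branch on m_22: set m_22 = 1.
From the singleton clause (m_12'), m_12 = 0.
From the singleton clause (m_32'), m_32 = 0.
From the singleton clause (m_33), m_33 = 1.
From the singleton clause (m_42'), m_42 = 0.
From the singleton clause (m_43), m_43 = 1.
Now (m_43') is unsatisfied and unit — conflict.
So m_22 must be the other value — set m_22 = 0.
From the singleton clause (m_23), m_23 = 1.
From the singleton clause (m_13'), m_13 = 0.
From the singleton clause (m_33'), m_33 = 0.
From the singleton clause (m_32), m_32 = 1.
From the singleton clause (m_12'), m_12 = 0.
From the singleton clause (m_42'), m_42 = 0.
From the singleton clause (m_43), m_43 = 1.
Now (m_43') is unsatisfied and unit — conflict.
Both values of m_22 lead to a conflict.
Both values of m_11 lead to a conflict.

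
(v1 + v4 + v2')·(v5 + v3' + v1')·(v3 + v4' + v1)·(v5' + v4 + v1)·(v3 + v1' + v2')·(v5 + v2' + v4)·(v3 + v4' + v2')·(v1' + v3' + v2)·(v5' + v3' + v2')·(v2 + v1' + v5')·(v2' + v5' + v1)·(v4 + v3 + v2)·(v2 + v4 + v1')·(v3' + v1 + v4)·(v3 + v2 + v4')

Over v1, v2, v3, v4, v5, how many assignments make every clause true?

3

There are 2^5 = 32 truth assignments over (v1, v2, v3, v4, v5).
Split on v3. With v3 = 1, the clauses containing v3 are satisfied and v3' drops from the rest; 3 of the 2^4 = 16 assignments to the other variables satisfy what remains.
With v3 = 0, by the same count on the reduced clause set, 0 assignments work.
Total: 3 + 0 = 3.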